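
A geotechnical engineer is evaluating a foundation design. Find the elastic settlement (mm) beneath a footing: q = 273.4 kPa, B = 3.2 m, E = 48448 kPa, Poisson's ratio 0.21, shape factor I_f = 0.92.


Using Se = q * B * (1 - nu^2) * I_f / E
1 - nu^2 = 1 - 0.21^2 = 0.9559
Se = 273.4 * 3.2 * 0.9559 * 0.92 / 48448
Se = 0.015881 m
Convert to mm: Se = 0.015881 * 1000 = 15.881 mm


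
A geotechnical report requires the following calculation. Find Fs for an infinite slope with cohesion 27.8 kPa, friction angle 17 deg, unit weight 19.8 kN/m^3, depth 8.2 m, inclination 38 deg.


Using Fs = c / (gamma*H*sin(beta)*cos(beta)) + tan(phi)/tan(beta)
Cohesion contribution = 27.8 / (19.8*8.2*sin(38)*cos(38))
Cohesion contribution = 0.352932
Friction contribution = tan(17)/tan(38) = 0.391317
Fs = 0.352932 + 0.391317
Fs = 0.744


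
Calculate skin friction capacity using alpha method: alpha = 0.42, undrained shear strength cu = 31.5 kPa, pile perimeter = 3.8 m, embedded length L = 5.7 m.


Using Qs = alpha * cu * perimeter * L
Qs = 0.42 * 31.5 * 3.8 * 5.7
Qs = 286.56 kN


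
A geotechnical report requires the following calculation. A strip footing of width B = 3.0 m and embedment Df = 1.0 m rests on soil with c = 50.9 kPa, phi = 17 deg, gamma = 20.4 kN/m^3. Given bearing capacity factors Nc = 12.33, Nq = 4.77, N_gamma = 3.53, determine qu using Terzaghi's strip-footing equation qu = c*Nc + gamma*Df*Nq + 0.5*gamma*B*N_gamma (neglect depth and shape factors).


Compute qu = c*Nc + gamma*Df*Nq + 0.5*gamma*B*N_gamma
Term 1: 50.9 * 12.33 = 627.597
Term 2: 20.4 * 1.0 * 4.77 = 97.308
Term 3: 0.5 * 20.4 * 3.0 * 3.53 = 108.018
qu = 627.597 + 97.308 + 108.018
qu = 832.92 kPa


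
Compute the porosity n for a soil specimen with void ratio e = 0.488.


Result: 0.328

Derivation:
Using the relation n = e / (1 + e)
n = 0.488 / (1 + 0.488)
n = 0.488 / 1.488
n = 0.328


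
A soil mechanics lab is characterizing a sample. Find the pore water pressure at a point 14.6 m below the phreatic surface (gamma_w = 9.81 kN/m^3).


Result: 143.23 kPa

Derivation:
Using u = gamma_w * h_w
u = 9.81 * 14.6
u = 143.23 kPa


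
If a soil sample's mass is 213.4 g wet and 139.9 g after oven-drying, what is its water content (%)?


Using w = (m_wet - m_dry) / m_dry * 100
m_wet - m_dry = 213.4 - 139.9 = 73.5 g
w = 73.5 / 139.9 * 100
w = 52.54 %


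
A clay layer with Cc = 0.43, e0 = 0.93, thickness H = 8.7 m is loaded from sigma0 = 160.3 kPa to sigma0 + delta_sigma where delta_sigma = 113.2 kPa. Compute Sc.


Using Sc = Cc * H / (1 + e0) * log10((sigma0 + delta_sigma) / sigma0)
Stress ratio = (160.3 + 113.2) / 160.3 = 1.70618
log10(1.70618) = 0.232024
Cc * H / (1 + e0) = 0.43 * 8.7 / (1 + 0.93) = 1.93834
Sc = 1.93834 * 0.232024
Sc = 0.4497 m


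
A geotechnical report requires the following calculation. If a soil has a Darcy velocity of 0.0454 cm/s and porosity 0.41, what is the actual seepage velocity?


Result: 0.11073 cm/s

Derivation:
Using v_s = v_d / n
v_s = 0.0454 / 0.41
v_s = 0.11073 cm/s


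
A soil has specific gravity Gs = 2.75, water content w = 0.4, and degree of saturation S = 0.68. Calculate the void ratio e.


Using the relation e = Gs * w / S
e = 2.75 * 0.4 / 0.68
e = 1.6176


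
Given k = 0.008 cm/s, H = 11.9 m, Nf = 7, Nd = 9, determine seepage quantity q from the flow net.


Result: 0.0007404 m^3/s per m

Derivation:
Convert k to m/s for unit consistency with H:
k = 0.008 cm/s = 0.008 / 100 m/s = 8e-05 m/s
Using q = k * H * Nf / Nd
Nf / Nd = 7 / 9 = 0.7778
q = 8e-05 * 11.9 * 0.7778
q = 0.0007404 m^3/s per m


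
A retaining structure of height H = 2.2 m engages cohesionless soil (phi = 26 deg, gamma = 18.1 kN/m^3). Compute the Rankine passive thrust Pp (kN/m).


Result: 112.18 kN/m

Derivation:
Compute passive earth pressure coefficient:
Kp = tan^2(45 + phi/2) = tan^2(58.0) = 2.561071
Compute passive force:
Pp = 0.5 * Kp * gamma * H^2
Pp = 0.5 * 2.561071 * 18.1 * 2.2^2
Pp = 112.18 kN/m


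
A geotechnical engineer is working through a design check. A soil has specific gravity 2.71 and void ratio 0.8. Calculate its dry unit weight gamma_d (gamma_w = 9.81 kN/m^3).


Result: 14.77 kN/m^3

Derivation:
Using gamma_d = Gs * gamma_w / (1 + e)
gamma_d = 2.71 * 9.81 / (1 + 0.8)
gamma_d = 2.71 * 9.81 / 1.8
gamma_d = 14.77 kN/m^3


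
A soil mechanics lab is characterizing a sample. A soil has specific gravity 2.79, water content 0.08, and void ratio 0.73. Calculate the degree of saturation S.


Result: 0.3058

Derivation:
Using S = Gs * w / e
S = 2.79 * 0.08 / 0.73
S = 0.3058


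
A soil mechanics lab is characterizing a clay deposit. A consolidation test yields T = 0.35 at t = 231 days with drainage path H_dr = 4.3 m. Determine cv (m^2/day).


Result: 0.02802 m^2/day

Derivation:
Using cv = T * H_dr^2 / t
H_dr^2 = 4.3^2 = 18.49
cv = 0.35 * 18.49 / 231
cv = 0.02802 m^2/day


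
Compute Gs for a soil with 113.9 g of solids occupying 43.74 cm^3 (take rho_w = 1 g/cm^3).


Using Gs = m_s / (V_s * rho_w)
Since rho_w = 1 g/cm^3:
Gs = 113.9 / 43.74
Gs = 2.604


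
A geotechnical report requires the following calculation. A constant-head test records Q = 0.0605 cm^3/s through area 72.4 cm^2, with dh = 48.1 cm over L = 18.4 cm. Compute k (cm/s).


Compute hydraulic gradient:
i = dh / L = 48.1 / 18.4 = 2.61413
Then apply Darcy's law:
k = Q / (A * i)
k = 0.0605 / (72.4 * 2.61413)
k = 0.0605 / 189.263
k = 0.00032 cm/s


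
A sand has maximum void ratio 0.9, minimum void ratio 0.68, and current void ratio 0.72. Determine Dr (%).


Result: 81.82 %

Derivation:
Using Dr = (e_max - e) / (e_max - e_min) * 100
e_max - e = 0.9 - 0.72 = 0.18
e_max - e_min = 0.9 - 0.68 = 0.22
Dr = 0.18 / 0.22 * 100
Dr = 81.82 %


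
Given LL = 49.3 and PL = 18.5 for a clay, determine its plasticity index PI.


Using PI = LL - PL
PI = 49.3 - 18.5
PI = 30.8


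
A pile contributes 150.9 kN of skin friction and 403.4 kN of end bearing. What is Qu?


Result: 554.3 kN

Derivation:
Using Qu = Qf + Qb
Qu = 150.9 + 403.4
Qu = 554.3 kN


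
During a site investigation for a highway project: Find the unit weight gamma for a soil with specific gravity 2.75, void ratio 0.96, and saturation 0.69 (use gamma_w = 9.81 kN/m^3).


Using gamma = gamma_w * (Gs + S*e) / (1 + e)
Numerator: Gs + S*e = 2.75 + 0.69*0.96 = 3.4124
Denominator: 1 + e = 1 + 0.96 = 1.96
gamma = 9.81 * 3.4124 / 1.96
gamma = 17.079 kN/m^3


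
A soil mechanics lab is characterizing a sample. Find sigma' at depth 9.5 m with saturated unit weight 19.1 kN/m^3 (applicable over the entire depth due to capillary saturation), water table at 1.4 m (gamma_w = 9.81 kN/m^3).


Total stress = gamma_sat * depth
sigma = 19.1 * 9.5 = 181.45 kPa
Pore water pressure u = gamma_w * (depth - d_wt)
u = 9.81 * (9.5 - 1.4) = 79.461 kPa
Effective stress = sigma - u
sigma' = 181.45 - 79.461 = 101.99 kPa


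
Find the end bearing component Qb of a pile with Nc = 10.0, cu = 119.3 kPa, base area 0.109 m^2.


Using Qb = Nc * cu * Ab
Qb = 10.0 * 119.3 * 0.109
Qb = 130.04 kN


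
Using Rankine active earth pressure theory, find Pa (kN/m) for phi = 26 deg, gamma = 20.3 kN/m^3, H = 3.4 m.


Result: 45.81 kN/m

Derivation:
Compute active earth pressure coefficient:
Ka = tan^2(45 - phi/2) = tan^2(32.0) = 0.390462
Compute active force:
Pa = 0.5 * Ka * gamma * H^2
Pa = 0.5 * 0.390462 * 20.3 * 3.4^2
Pa = 45.81 kN/m


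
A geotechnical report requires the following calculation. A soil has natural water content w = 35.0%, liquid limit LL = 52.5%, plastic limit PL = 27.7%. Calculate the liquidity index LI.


First compute the plasticity index:
PI = LL - PL = 52.5 - 27.7 = 24.8
Then compute the liquidity index:
LI = (w - PL) / PI
LI = (35.0 - 27.7) / 24.8
LI = 0.294


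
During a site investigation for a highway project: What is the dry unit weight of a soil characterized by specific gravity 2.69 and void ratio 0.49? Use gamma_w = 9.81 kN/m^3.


Using gamma_d = Gs * gamma_w / (1 + e)
gamma_d = 2.69 * 9.81 / (1 + 0.49)
gamma_d = 2.69 * 9.81 / 1.49
gamma_d = 17.711 kN/m^3


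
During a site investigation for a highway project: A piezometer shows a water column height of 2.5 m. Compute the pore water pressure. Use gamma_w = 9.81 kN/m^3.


Using u = gamma_w * h_w
u = 9.81 * 2.5
u = 24.53 kPa


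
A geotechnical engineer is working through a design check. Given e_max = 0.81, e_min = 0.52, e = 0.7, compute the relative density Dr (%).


Using Dr = (e_max - e) / (e_max - e_min) * 100
e_max - e = 0.81 - 0.7 = 0.11
e_max - e_min = 0.81 - 0.52 = 0.29
Dr = 0.11 / 0.29 * 100
Dr = 37.93 %


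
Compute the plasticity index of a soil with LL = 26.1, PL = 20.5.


Using PI = LL - PL
PI = 26.1 - 20.5
PI = 5.6


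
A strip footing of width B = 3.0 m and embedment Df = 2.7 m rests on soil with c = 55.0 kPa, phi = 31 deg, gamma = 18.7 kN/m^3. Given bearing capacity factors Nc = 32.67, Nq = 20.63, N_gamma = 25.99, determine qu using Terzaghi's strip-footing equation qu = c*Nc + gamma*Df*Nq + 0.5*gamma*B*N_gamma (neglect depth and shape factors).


Compute qu = c*Nc + gamma*Df*Nq + 0.5*gamma*B*N_gamma
Term 1: 55.0 * 32.67 = 1796.85
Term 2: 18.7 * 2.7 * 20.63 = 1041.6087
Term 3: 0.5 * 18.7 * 3.0 * 25.99 = 729.0195
qu = 1796.85 + 1041.6087 + 729.0195
qu = 3567.48 kPa


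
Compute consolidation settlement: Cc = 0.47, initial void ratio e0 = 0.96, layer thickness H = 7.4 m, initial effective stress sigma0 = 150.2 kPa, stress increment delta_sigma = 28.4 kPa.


Using Sc = Cc * H / (1 + e0) * log10((sigma0 + delta_sigma) / sigma0)
Stress ratio = (150.2 + 28.4) / 150.2 = 1.18908
log10(1.18908) = 0.0752115
Cc * H / (1 + e0) = 0.47 * 7.4 / (1 + 0.96) = 1.77449
Sc = 1.77449 * 0.0752115
Sc = 0.1335 m


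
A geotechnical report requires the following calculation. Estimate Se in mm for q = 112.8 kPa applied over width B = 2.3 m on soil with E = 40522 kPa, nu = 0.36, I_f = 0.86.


Using Se = q * B * (1 - nu^2) * I_f / E
1 - nu^2 = 1 - 0.36^2 = 0.8704
Se = 112.8 * 2.3 * 0.8704 * 0.86 / 40522
Se = 0.004793 m
Convert to mm: Se = 0.004793 * 1000 = 4.793 mm


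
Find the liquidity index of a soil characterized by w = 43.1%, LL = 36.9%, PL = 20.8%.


First compute the plasticity index:
PI = LL - PL = 36.9 - 20.8 = 16.1
Then compute the liquidity index:
LI = (w - PL) / PI
LI = (43.1 - 20.8) / 16.1
LI = 1.385


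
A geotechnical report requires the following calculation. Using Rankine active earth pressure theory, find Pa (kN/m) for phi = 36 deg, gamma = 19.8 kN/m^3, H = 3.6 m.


Compute active earth pressure coefficient:
Ka = tan^2(45 - phi/2) = tan^2(27.0) = 0.259616
Compute active force:
Pa = 0.5 * Ka * gamma * H^2
Pa = 0.5 * 0.259616 * 19.8 * 3.6^2
Pa = 33.31 kN/m


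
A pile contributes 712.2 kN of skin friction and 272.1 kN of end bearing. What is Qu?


Result: 984.3 kN

Derivation:
Using Qu = Qf + Qb
Qu = 712.2 + 272.1
Qu = 984.3 kN


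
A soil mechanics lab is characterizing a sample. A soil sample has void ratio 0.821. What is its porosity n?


Result: 0.4509

Derivation:
Using the relation n = e / (1 + e)
n = 0.821 / (1 + 0.821)
n = 0.821 / 1.821
n = 0.4509


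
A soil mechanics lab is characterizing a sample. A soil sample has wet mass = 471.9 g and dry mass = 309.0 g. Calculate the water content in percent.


Using w = (m_wet - m_dry) / m_dry * 100
m_wet - m_dry = 471.9 - 309.0 = 162.9 g
w = 162.9 / 309.0 * 100
w = 52.72 %


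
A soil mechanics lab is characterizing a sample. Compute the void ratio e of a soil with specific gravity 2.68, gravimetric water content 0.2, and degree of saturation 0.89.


Result: 0.6022

Derivation:
Using the relation e = Gs * w / S
e = 2.68 * 0.2 / 0.89
e = 0.6022


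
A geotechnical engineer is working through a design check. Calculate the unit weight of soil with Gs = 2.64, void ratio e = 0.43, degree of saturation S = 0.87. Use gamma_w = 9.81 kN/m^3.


Using gamma = gamma_w * (Gs + S*e) / (1 + e)
Numerator: Gs + S*e = 2.64 + 0.87*0.43 = 3.0141
Denominator: 1 + e = 1 + 0.43 = 1.43
gamma = 9.81 * 3.0141 / 1.43
gamma = 20.677 kN/m^3


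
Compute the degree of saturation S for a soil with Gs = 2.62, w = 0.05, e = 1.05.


Result: 0.1248

Derivation:
Using S = Gs * w / e
S = 2.62 * 0.05 / 1.05
S = 0.1248


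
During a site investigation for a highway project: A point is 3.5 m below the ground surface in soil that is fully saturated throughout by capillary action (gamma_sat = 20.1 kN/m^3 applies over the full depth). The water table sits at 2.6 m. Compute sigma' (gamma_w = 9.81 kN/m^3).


Total stress = gamma_sat * depth
sigma = 20.1 * 3.5 = 70.35 kPa
Pore water pressure u = gamma_w * (depth - d_wt)
u = 9.81 * (3.5 - 2.6) = 8.829 kPa
Effective stress = sigma - u
sigma' = 70.35 - 8.829 = 61.52 kPa


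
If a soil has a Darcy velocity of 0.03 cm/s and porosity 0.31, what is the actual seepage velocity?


Result: 0.09677 cm/s

Derivation:
Using v_s = v_d / n
v_s = 0.03 / 0.31
v_s = 0.09677 cm/s


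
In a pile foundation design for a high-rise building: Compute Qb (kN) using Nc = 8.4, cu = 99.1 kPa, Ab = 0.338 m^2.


Using Qb = Nc * cu * Ab
Qb = 8.4 * 99.1 * 0.338
Qb = 281.36 kN


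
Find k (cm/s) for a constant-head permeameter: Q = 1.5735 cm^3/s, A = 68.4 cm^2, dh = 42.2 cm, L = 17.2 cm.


Compute hydraulic gradient:
i = dh / L = 42.2 / 17.2 = 2.45349
Then apply Darcy's law:
k = Q / (A * i)
k = 1.5735 / (68.4 * 2.45349)
k = 1.5735 / 167.819
k = 0.009376 cm/s


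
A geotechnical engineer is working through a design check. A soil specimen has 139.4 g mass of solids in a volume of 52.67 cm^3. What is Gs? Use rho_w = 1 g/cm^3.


Using Gs = m_s / (V_s * rho_w)
Since rho_w = 1 g/cm^3:
Gs = 139.4 / 52.67
Gs = 2.647


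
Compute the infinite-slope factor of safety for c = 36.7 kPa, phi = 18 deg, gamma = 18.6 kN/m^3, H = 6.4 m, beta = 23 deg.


Result: 1.623

Derivation:
Using Fs = c / (gamma*H*sin(beta)*cos(beta)) + tan(phi)/tan(beta)
Cohesion contribution = 36.7 / (18.6*6.4*sin(23)*cos(23))
Cohesion contribution = 0.857174
Friction contribution = tan(18)/tan(23) = 0.765463
Fs = 0.857174 + 0.765463
Fs = 1.623


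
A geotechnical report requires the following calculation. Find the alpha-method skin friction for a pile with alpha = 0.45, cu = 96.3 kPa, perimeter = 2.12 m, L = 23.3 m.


Using Qs = alpha * cu * perimeter * L
Qs = 0.45 * 96.3 * 2.12 * 23.3
Qs = 2140.58 kN


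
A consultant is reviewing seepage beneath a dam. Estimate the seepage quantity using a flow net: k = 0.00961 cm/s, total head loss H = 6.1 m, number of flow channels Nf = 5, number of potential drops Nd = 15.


Convert k to m/s for unit consistency with H:
k = 0.00961 cm/s = 0.00961 / 100 m/s = 9.61e-05 m/s
Using q = k * H * Nf / Nd
Nf / Nd = 5 / 15 = 0.3333
q = 9.61e-05 * 6.1 * 0.3333
q = 0.0001954 m^3/s per m


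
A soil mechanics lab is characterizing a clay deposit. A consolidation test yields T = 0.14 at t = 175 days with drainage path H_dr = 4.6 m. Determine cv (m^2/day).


Using cv = T * H_dr^2 / t
H_dr^2 = 4.6^2 = 21.16
cv = 0.14 * 21.16 / 175
cv = 0.01693 m^2/day


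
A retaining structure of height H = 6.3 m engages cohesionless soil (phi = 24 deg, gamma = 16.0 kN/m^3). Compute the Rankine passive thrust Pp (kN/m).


Compute passive earth pressure coefficient:
Kp = tan^2(45 + phi/2) = tan^2(57.0) = 2.371184
Compute passive force:
Pp = 0.5 * Kp * gamma * H^2
Pp = 0.5 * 2.371184 * 16.0 * 6.3^2
Pp = 752.9 kN/m


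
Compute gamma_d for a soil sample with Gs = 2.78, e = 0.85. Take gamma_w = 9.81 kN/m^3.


Using gamma_d = Gs * gamma_w / (1 + e)
gamma_d = 2.78 * 9.81 / (1 + 0.85)
gamma_d = 2.78 * 9.81 / 1.85
gamma_d = 14.742 kN/m^3


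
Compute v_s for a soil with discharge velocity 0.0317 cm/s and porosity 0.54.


Using v_s = v_d / n
v_s = 0.0317 / 0.54
v_s = 0.0587 cm/s


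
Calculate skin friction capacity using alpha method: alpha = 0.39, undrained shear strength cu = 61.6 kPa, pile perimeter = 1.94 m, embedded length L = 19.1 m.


Using Qs = alpha * cu * perimeter * L
Qs = 0.39 * 61.6 * 1.94 * 19.1
Qs = 890.19 kN


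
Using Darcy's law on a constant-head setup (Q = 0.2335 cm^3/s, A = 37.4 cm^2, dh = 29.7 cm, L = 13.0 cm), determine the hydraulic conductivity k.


Compute hydraulic gradient:
i = dh / L = 29.7 / 13.0 = 2.28462
Then apply Darcy's law:
k = Q / (A * i)
k = 0.2335 / (37.4 * 2.28462)
k = 0.2335 / 85.4446
k = 0.002733 cm/s


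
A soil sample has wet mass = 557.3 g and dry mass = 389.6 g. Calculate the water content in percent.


Using w = (m_wet - m_dry) / m_dry * 100
m_wet - m_dry = 557.3 - 389.6 = 167.7 g
w = 167.7 / 389.6 * 100
w = 43.04 %


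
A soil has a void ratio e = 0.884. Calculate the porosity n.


Using the relation n = e / (1 + e)
n = 0.884 / (1 + 0.884)
n = 0.884 / 1.884
n = 0.4692


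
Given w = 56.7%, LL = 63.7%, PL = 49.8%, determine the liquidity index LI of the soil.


First compute the plasticity index:
PI = LL - PL = 63.7 - 49.8 = 13.9
Then compute the liquidity index:
LI = (w - PL) / PI
LI = (56.7 - 49.8) / 13.9
LI = 0.496


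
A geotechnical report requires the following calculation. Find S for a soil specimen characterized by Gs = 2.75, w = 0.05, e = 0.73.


Result: 0.1884

Derivation:
Using S = Gs * w / e
S = 2.75 * 0.05 / 0.73
S = 0.1884


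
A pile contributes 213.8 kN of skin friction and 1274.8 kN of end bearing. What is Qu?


Result: 1488.6 kN

Derivation:
Using Qu = Qf + Qb
Qu = 213.8 + 1274.8
Qu = 1488.6 kN


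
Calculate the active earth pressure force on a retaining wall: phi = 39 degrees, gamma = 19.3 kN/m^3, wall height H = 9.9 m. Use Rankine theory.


Compute active earth pressure coefficient:
Ka = tan^2(45 - phi/2) = tan^2(25.5) = 0.227506
Compute active force:
Pa = 0.5 * Ka * gamma * H^2
Pa = 0.5 * 0.227506 * 19.3 * 9.9^2
Pa = 215.17 kN/m


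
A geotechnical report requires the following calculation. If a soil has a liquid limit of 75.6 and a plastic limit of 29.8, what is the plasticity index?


Using PI = LL - PL
PI = 75.6 - 29.8
PI = 45.8


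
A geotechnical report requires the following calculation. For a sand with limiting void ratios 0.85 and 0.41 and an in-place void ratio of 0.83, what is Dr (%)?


Using Dr = (e_max - e) / (e_max - e_min) * 100
e_max - e = 0.85 - 0.83 = 0.02
e_max - e_min = 0.85 - 0.41 = 0.44
Dr = 0.02 / 0.44 * 100
Dr = 4.55 %


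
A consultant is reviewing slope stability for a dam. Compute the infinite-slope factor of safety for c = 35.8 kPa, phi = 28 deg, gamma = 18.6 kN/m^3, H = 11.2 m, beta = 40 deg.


Using Fs = c / (gamma*H*sin(beta)*cos(beta)) + tan(phi)/tan(beta)
Cohesion contribution = 35.8 / (18.6*11.2*sin(40)*cos(40))
Cohesion contribution = 0.349004
Friction contribution = tan(28)/tan(40) = 0.633667
Fs = 0.349004 + 0.633667
Fs = 0.983


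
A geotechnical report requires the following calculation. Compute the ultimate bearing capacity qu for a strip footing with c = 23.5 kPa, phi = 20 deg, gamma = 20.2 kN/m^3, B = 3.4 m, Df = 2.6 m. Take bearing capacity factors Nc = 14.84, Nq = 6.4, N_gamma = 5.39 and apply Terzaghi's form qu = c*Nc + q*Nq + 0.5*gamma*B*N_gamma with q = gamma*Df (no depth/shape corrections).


Compute qu = c*Nc + gamma*Df*Nq + 0.5*gamma*B*N_gamma
Term 1: 23.5 * 14.84 = 348.74
Term 2: 20.2 * 2.6 * 6.4 = 336.128
Term 3: 0.5 * 20.2 * 3.4 * 5.39 = 185.0926
qu = 348.74 + 336.128 + 185.0926
qu = 869.96 kPa


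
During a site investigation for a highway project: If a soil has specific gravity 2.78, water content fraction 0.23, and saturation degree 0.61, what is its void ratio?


Using the relation e = Gs * w / S
e = 2.78 * 0.23 / 0.61
e = 1.0482


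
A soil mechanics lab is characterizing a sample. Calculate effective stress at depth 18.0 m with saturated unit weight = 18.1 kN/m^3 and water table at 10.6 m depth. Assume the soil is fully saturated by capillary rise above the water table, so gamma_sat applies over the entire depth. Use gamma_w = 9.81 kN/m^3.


Total stress = gamma_sat * depth
sigma = 18.1 * 18.0 = 325.8 kPa
Pore water pressure u = gamma_w * (depth - d_wt)
u = 9.81 * (18.0 - 10.6) = 72.594 kPa
Effective stress = sigma - u
sigma' = 325.8 - 72.594 = 253.21 kPa


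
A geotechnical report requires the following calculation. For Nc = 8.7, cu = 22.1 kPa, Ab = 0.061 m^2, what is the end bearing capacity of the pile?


Result: 11.73 kN

Derivation:
Using Qb = Nc * cu * Ab
Qb = 8.7 * 22.1 * 0.061
Qb = 11.73 kN


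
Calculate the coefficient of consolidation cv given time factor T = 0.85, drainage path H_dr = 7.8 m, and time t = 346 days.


Using cv = T * H_dr^2 / t
H_dr^2 = 7.8^2 = 60.84
cv = 0.85 * 60.84 / 346
cv = 0.14946 m^2/day


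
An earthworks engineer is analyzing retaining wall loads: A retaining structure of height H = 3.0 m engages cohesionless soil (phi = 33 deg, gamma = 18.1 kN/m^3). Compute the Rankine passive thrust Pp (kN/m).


Result: 276.29 kN/m

Derivation:
Compute passive earth pressure coefficient:
Kp = tan^2(45 + phi/2) = tan^2(61.5) = 3.39212
Compute passive force:
Pp = 0.5 * Kp * gamma * H^2
Pp = 0.5 * 3.39212 * 18.1 * 3.0^2
Pp = 276.29 kN/m


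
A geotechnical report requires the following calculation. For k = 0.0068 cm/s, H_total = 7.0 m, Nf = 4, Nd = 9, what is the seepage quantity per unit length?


Convert k to m/s for unit consistency with H:
k = 0.0068 cm/s = 0.0068 / 100 m/s = 6.8e-05 m/s
Using q = k * H * Nf / Nd
Nf / Nd = 4 / 9 = 0.4444
q = 6.8e-05 * 7.0 * 0.4444
q = 0.0002116 m^3/s per m


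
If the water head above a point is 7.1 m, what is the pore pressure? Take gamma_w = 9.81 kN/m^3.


Using u = gamma_w * h_w
u = 9.81 * 7.1
u = 69.65 kPa


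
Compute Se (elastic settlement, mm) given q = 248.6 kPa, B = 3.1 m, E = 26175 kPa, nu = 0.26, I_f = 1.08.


Using Se = q * B * (1 - nu^2) * I_f / E
1 - nu^2 = 1 - 0.26^2 = 0.9324
Se = 248.6 * 3.1 * 0.9324 * 1.08 / 26175
Se = 0.029648 m
Convert to mm: Se = 0.029648 * 1000 = 29.648 mm


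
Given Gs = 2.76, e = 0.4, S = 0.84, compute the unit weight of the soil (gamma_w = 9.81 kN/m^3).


Using gamma = gamma_w * (Gs + S*e) / (1 + e)
Numerator: Gs + S*e = 2.76 + 0.84*0.4 = 3.096
Denominator: 1 + e = 1 + 0.4 = 1.4
gamma = 9.81 * 3.096 / 1.4
gamma = 21.694 kN/m^3


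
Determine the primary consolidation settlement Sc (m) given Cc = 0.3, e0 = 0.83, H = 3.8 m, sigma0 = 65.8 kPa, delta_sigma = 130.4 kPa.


Using Sc = Cc * H / (1 + e0) * log10((sigma0 + delta_sigma) / sigma0)
Stress ratio = (65.8 + 130.4) / 65.8 = 2.98176
log10(2.98176) = 0.474473
Cc * H / (1 + e0) = 0.3 * 3.8 / (1 + 0.83) = 0.622951
Sc = 0.622951 * 0.474473
Sc = 0.2956 m


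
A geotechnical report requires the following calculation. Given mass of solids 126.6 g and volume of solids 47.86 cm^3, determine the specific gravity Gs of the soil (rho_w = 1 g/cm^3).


Using Gs = m_s / (V_s * rho_w)
Since rho_w = 1 g/cm^3:
Gs = 126.6 / 47.86
Gs = 2.645


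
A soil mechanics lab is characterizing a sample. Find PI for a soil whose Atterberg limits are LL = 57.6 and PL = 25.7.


Using PI = LL - PL
PI = 57.6 - 25.7
PI = 31.9


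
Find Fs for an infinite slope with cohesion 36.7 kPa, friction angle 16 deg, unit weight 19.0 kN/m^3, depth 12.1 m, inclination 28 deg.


Using Fs = c / (gamma*H*sin(beta)*cos(beta)) + tan(phi)/tan(beta)
Cohesion contribution = 36.7 / (19.0*12.1*sin(28)*cos(28))
Cohesion contribution = 0.385108
Friction contribution = tan(16)/tan(28) = 0.53929
Fs = 0.385108 + 0.53929
Fs = 0.924


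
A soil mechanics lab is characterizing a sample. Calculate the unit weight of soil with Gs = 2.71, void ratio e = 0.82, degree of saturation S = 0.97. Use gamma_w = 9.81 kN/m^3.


Using gamma = gamma_w * (Gs + S*e) / (1 + e)
Numerator: Gs + S*e = 2.71 + 0.97*0.82 = 3.5054
Denominator: 1 + e = 1 + 0.82 = 1.82
gamma = 9.81 * 3.5054 / 1.82
gamma = 18.894 kN/m^3


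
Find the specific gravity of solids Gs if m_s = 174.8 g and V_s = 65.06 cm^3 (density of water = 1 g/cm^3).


Using Gs = m_s / (V_s * rho_w)
Since rho_w = 1 g/cm^3:
Gs = 174.8 / 65.06
Gs = 2.687


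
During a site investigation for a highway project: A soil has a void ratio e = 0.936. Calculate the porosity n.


Using the relation n = e / (1 + e)
n = 0.936 / (1 + 0.936)
n = 0.936 / 1.936
n = 0.4835


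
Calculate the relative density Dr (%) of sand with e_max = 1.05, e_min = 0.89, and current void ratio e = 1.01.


Using Dr = (e_max - e) / (e_max - e_min) * 100
e_max - e = 1.05 - 1.01 = 0.04
e_max - e_min = 1.05 - 0.89 = 0.16
Dr = 0.04 / 0.16 * 100
Dr = 25.0 %


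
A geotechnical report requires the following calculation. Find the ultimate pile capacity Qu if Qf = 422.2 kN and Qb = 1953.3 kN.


Using Qu = Qf + Qb
Qu = 422.2 + 1953.3
Qu = 2375.5 kN


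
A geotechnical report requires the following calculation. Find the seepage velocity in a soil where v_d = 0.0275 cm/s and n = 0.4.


Using v_s = v_d / n
v_s = 0.0275 / 0.4
v_s = 0.06875 cm/s


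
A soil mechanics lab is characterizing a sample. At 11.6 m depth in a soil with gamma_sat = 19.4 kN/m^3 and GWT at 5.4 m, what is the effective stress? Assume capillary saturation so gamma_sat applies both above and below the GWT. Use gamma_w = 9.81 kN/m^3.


Total stress = gamma_sat * depth
sigma = 19.4 * 11.6 = 225.04 kPa
Pore water pressure u = gamma_w * (depth - d_wt)
u = 9.81 * (11.6 - 5.4) = 60.822 kPa
Effective stress = sigma - u
sigma' = 225.04 - 60.822 = 164.22 kPa


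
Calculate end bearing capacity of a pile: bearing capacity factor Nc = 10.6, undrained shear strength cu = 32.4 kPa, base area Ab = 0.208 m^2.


Result: 71.44 kN

Derivation:
Using Qb = Nc * cu * Ab
Qb = 10.6 * 32.4 * 0.208
Qb = 71.44 kN


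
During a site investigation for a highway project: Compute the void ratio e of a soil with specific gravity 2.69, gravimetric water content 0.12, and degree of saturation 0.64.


Result: 0.5044

Derivation:
Using the relation e = Gs * w / S
e = 2.69 * 0.12 / 0.64
e = 0.5044


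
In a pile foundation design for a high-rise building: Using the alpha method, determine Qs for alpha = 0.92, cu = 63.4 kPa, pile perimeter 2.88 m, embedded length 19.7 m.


Result: 3309.3 kN

Derivation:
Using Qs = alpha * cu * perimeter * L
Qs = 0.92 * 63.4 * 2.88 * 19.7
Qs = 3309.3 kN


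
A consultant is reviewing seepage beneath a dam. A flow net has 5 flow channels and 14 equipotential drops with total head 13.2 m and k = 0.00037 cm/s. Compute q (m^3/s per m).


Result: 1.744e-05 m^3/s per m

Derivation:
Convert k to m/s for unit consistency with H:
k = 0.00037 cm/s = 0.00037 / 100 m/s = 3.7e-06 m/s
Using q = k * H * Nf / Nd
Nf / Nd = 5 / 14 = 0.3571
q = 3.7e-06 * 13.2 * 0.3571
q = 1.744e-05 m^3/s per m


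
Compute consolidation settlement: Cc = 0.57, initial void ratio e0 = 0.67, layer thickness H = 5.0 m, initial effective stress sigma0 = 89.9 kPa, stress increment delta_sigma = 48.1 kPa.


Using Sc = Cc * H / (1 + e0) * log10((sigma0 + delta_sigma) / sigma0)
Stress ratio = (89.9 + 48.1) / 89.9 = 1.53504
log10(1.53504) = 0.186119
Cc * H / (1 + e0) = 0.57 * 5.0 / (1 + 0.67) = 1.70659
Sc = 1.70659 * 0.186119
Sc = 0.3176 m


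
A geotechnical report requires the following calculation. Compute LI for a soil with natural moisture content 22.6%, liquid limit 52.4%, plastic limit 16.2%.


First compute the plasticity index:
PI = LL - PL = 52.4 - 16.2 = 36.2
Then compute the liquidity index:
LI = (w - PL) / PI
LI = (22.6 - 16.2) / 36.2
LI = 0.177


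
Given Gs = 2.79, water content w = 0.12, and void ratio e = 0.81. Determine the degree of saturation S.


Result: 0.4133

Derivation:
Using S = Gs * w / e
S = 2.79 * 0.12 / 0.81
S = 0.4133


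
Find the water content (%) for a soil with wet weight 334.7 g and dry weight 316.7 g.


Result: 5.68 %

Derivation:
Using w = (m_wet - m_dry) / m_dry * 100
m_wet - m_dry = 334.7 - 316.7 = 18.0 g
w = 18.0 / 316.7 * 100
w = 5.68 %


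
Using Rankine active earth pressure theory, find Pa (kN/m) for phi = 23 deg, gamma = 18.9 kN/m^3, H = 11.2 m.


Compute active earth pressure coefficient:
Ka = tan^2(45 - phi/2) = tan^2(33.5) = 0.438092
Compute active force:
Pa = 0.5 * Ka * gamma * H^2
Pa = 0.5 * 0.438092 * 18.9 * 11.2^2
Pa = 519.32 kN/m


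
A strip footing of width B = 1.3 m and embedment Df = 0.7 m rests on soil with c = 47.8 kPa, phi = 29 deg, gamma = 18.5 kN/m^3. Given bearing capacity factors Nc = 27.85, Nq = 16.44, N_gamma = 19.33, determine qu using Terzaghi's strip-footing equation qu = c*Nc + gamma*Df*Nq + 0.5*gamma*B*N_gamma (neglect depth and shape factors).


Compute qu = c*Nc + gamma*Df*Nq + 0.5*gamma*B*N_gamma
Term 1: 47.8 * 27.85 = 1331.23
Term 2: 18.5 * 0.7 * 16.44 = 212.898
Term 3: 0.5 * 18.5 * 1.3 * 19.33 = 232.44325
qu = 1331.23 + 212.898 + 232.44325
qu = 1776.57 kPa


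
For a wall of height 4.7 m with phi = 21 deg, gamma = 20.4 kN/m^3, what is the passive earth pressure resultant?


Compute passive earth pressure coefficient:
Kp = tan^2(45 + phi/2) = tan^2(55.5) = 2.117051
Compute passive force:
Pp = 0.5 * Kp * gamma * H^2
Pp = 0.5 * 2.117051 * 20.4 * 4.7^2
Pp = 477.01 kN/m


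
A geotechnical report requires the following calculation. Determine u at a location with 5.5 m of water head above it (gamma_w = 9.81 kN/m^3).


Result: 53.96 kPa

Derivation:
Using u = gamma_w * h_w
u = 9.81 * 5.5
u = 53.96 kPa


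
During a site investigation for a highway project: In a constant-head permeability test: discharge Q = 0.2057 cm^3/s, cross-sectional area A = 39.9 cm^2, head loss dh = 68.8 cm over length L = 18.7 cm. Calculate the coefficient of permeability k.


Result: 0.001401 cm/s

Derivation:
Compute hydraulic gradient:
i = dh / L = 68.8 / 18.7 = 3.67914
Then apply Darcy's law:
k = Q / (A * i)
k = 0.2057 / (39.9 * 3.67914)
k = 0.2057 / 146.798
k = 0.001401 cm/s


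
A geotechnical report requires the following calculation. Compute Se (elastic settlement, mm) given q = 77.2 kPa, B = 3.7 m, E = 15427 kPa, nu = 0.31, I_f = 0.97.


Result: 16.234 mm

Derivation:
Using Se = q * B * (1 - nu^2) * I_f / E
1 - nu^2 = 1 - 0.31^2 = 0.9039
Se = 77.2 * 3.7 * 0.9039 * 0.97 / 15427
Se = 0.016234 m
Convert to mm: Se = 0.016234 * 1000 = 16.234 mm


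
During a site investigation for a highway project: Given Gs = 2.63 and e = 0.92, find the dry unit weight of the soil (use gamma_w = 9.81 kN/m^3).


Result: 13.438 kN/m^3

Derivation:
Using gamma_d = Gs * gamma_w / (1 + e)
gamma_d = 2.63 * 9.81 / (1 + 0.92)
gamma_d = 2.63 * 9.81 / 1.92
gamma_d = 13.438 kN/m^3


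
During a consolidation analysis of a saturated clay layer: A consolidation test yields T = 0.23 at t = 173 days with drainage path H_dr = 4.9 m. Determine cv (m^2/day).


Using cv = T * H_dr^2 / t
H_dr^2 = 4.9^2 = 24.01
cv = 0.23 * 24.01 / 173
cv = 0.03192 m^2/day


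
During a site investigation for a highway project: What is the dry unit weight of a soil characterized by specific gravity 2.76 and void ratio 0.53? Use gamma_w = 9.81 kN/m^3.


Using gamma_d = Gs * gamma_w / (1 + e)
gamma_d = 2.76 * 9.81 / (1 + 0.53)
gamma_d = 2.76 * 9.81 / 1.53
gamma_d = 17.696 kN/m^3


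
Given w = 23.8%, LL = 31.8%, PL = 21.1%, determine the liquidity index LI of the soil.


Result: 0.252

Derivation:
First compute the plasticity index:
PI = LL - PL = 31.8 - 21.1 = 10.7
Then compute the liquidity index:
LI = (w - PL) / PI
LI = (23.8 - 21.1) / 10.7
LI = 0.252


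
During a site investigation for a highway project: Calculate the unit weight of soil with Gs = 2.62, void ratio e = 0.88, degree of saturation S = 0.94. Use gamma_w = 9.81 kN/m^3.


Using gamma = gamma_w * (Gs + S*e) / (1 + e)
Numerator: Gs + S*e = 2.62 + 0.94*0.88 = 3.4472
Denominator: 1 + e = 1 + 0.88 = 1.88
gamma = 9.81 * 3.4472 / 1.88
gamma = 17.988 kN/m^3


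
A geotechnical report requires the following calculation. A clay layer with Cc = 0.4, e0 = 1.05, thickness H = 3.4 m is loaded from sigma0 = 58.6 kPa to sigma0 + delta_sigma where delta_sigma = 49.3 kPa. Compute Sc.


Using Sc = Cc * H / (1 + e0) * log10((sigma0 + delta_sigma) / sigma0)
Stress ratio = (58.6 + 49.3) / 58.6 = 1.8413
log10(1.8413) = 0.265124
Cc * H / (1 + e0) = 0.4 * 3.4 / (1 + 1.05) = 0.663415
Sc = 0.663415 * 0.265124
Sc = 0.1759 m


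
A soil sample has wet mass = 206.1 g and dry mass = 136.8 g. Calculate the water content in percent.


Using w = (m_wet - m_dry) / m_dry * 100
m_wet - m_dry = 206.1 - 136.8 = 69.3 g
w = 69.3 / 136.8 * 100
w = 50.66 %


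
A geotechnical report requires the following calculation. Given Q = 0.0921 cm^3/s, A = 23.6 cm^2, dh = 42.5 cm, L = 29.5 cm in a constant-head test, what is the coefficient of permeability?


Result: 0.002709 cm/s

Derivation:
Compute hydraulic gradient:
i = dh / L = 42.5 / 29.5 = 1.44068
Then apply Darcy's law:
k = Q / (A * i)
k = 0.0921 / (23.6 * 1.44068)
k = 0.0921 / 34
k = 0.002709 cm/s


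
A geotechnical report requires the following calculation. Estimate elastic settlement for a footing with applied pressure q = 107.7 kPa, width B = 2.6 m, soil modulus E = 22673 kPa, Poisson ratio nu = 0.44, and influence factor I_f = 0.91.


Result: 9.063 mm

Derivation:
Using Se = q * B * (1 - nu^2) * I_f / E
1 - nu^2 = 1 - 0.44^2 = 0.8064
Se = 107.7 * 2.6 * 0.8064 * 0.91 / 22673
Se = 0.009063 m
Convert to mm: Se = 0.009063 * 1000 = 9.063 mm


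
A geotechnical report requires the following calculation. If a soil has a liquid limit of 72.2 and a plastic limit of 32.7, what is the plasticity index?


Using PI = LL - PL
PI = 72.2 - 32.7
PI = 39.5


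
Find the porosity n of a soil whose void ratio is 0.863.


Result: 0.4632

Derivation:
Using the relation n = e / (1 + e)
n = 0.863 / (1 + 0.863)
n = 0.863 / 1.863
n = 0.4632


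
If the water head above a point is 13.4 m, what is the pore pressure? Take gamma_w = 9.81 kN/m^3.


Using u = gamma_w * h_w
u = 9.81 * 13.4
u = 131.45 kPa


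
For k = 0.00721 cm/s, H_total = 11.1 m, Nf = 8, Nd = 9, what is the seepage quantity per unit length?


Result: 0.0007114 m^3/s per m

Derivation:
Convert k to m/s for unit consistency with H:
k = 0.00721 cm/s = 0.00721 / 100 m/s = 7.21e-05 m/s
Using q = k * H * Nf / Nd
Nf / Nd = 8 / 9 = 0.8889
q = 7.21e-05 * 11.1 * 0.8889
q = 0.0007114 m^3/s per m


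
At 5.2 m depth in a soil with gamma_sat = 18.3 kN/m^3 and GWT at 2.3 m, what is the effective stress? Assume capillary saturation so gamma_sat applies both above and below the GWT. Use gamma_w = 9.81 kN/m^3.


Total stress = gamma_sat * depth
sigma = 18.3 * 5.2 = 95.16 kPa
Pore water pressure u = gamma_w * (depth - d_wt)
u = 9.81 * (5.2 - 2.3) = 28.449 kPa
Effective stress = sigma - u
sigma' = 95.16 - 28.449 = 66.71 kPa


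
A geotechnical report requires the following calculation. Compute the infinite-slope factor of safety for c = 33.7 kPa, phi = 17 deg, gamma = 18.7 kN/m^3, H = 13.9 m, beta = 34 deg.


Using Fs = c / (gamma*H*sin(beta)*cos(beta)) + tan(phi)/tan(beta)
Cohesion contribution = 33.7 / (18.7*13.9*sin(34)*cos(34))
Cohesion contribution = 0.279665
Friction contribution = tan(17)/tan(34) = 0.453264
Fs = 0.279665 + 0.453264
Fs = 0.733


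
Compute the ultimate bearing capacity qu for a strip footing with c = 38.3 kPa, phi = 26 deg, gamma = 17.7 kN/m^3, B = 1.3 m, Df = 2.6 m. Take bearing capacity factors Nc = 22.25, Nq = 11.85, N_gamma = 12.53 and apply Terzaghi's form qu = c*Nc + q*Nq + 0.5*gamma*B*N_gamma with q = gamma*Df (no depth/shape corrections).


Result: 1541.67 kPa

Derivation:
Compute qu = c*Nc + gamma*Df*Nq + 0.5*gamma*B*N_gamma
Term 1: 38.3 * 22.25 = 852.175
Term 2: 17.7 * 2.6 * 11.85 = 545.337
Term 3: 0.5 * 17.7 * 1.3 * 12.53 = 144.15765
qu = 852.175 + 545.337 + 144.15765
qu = 1541.67 kPa


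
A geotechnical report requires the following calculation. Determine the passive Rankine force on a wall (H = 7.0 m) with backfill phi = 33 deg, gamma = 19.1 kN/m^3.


Result: 1587.34 kN/m

Derivation:
Compute passive earth pressure coefficient:
Kp = tan^2(45 + phi/2) = tan^2(61.5) = 3.39212
Compute passive force:
Pp = 0.5 * Kp * gamma * H^2
Pp = 0.5 * 3.39212 * 19.1 * 7.0^2
Pp = 1587.34 kN/m


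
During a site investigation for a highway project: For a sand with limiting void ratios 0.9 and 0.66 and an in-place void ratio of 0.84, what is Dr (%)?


Using Dr = (e_max - e) / (e_max - e_min) * 100
e_max - e = 0.9 - 0.84 = 0.06
e_max - e_min = 0.9 - 0.66 = 0.24
Dr = 0.06 / 0.24 * 100
Dr = 25.0 %


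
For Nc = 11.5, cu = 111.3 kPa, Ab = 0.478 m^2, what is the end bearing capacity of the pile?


Using Qb = Nc * cu * Ab
Qb = 11.5 * 111.3 * 0.478
Qb = 611.82 kN


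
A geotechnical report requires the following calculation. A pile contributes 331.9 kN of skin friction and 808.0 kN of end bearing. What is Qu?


Result: 1139.9 kN

Derivation:
Using Qu = Qf + Qb
Qu = 331.9 + 808.0
Qu = 1139.9 kN


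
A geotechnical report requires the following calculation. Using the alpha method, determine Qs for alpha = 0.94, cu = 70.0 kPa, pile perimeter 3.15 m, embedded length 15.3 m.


Result: 3171.23 kN

Derivation:
Using Qs = alpha * cu * perimeter * L
Qs = 0.94 * 70.0 * 3.15 * 15.3
Qs = 3171.23 kN


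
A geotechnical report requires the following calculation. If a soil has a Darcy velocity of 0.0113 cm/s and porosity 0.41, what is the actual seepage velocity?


Using v_s = v_d / n
v_s = 0.0113 / 0.41
v_s = 0.02756 cm/s


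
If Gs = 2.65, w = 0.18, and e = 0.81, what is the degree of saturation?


Result: 0.5889

Derivation:
Using S = Gs * w / e
S = 2.65 * 0.18 / 0.81
S = 0.5889


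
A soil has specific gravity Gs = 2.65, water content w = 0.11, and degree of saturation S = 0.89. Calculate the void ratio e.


Using the relation e = Gs * w / S
e = 2.65 * 0.11 / 0.89
e = 0.3275


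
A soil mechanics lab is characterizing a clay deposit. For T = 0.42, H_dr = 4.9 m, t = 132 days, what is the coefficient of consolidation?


Using cv = T * H_dr^2 / t
H_dr^2 = 4.9^2 = 24.01
cv = 0.42 * 24.01 / 132
cv = 0.0764 m^2/day


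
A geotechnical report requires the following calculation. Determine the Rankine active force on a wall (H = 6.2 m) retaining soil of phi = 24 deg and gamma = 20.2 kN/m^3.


Compute active earth pressure coefficient:
Ka = tan^2(45 - phi/2) = tan^2(33.0) = 0.42173
Compute active force:
Pa = 0.5 * Ka * gamma * H^2
Pa = 0.5 * 0.42173 * 20.2 * 6.2^2
Pa = 163.73 kN/m


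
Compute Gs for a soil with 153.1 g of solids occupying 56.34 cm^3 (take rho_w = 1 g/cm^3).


Using Gs = m_s / (V_s * rho_w)
Since rho_w = 1 g/cm^3:
Gs = 153.1 / 56.34
Gs = 2.717


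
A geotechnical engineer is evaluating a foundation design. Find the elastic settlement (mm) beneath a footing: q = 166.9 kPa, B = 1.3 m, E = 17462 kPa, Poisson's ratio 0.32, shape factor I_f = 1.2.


Using Se = q * B * (1 - nu^2) * I_f / E
1 - nu^2 = 1 - 0.32^2 = 0.8976
Se = 166.9 * 1.3 * 0.8976 * 1.2 / 17462
Se = 0.013384 m
Convert to mm: Se = 0.013384 * 1000 = 13.384 mm


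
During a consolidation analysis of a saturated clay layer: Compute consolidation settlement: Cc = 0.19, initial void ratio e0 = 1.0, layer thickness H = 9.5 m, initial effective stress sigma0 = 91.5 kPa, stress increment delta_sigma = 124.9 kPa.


Result: 0.3374 m

Derivation:
Using Sc = Cc * H / (1 + e0) * log10((sigma0 + delta_sigma) / sigma0)
Stress ratio = (91.5 + 124.9) / 91.5 = 2.36503
log10(2.36503) = 0.373836
Cc * H / (1 + e0) = 0.19 * 9.5 / (1 + 1.0) = 0.9025
Sc = 0.9025 * 0.373836
Sc = 0.3374 m


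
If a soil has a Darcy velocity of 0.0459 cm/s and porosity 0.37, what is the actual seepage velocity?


Result: 0.12405 cm/s

Derivation:
Using v_s = v_d / n
v_s = 0.0459 / 0.37
v_s = 0.12405 cm/s


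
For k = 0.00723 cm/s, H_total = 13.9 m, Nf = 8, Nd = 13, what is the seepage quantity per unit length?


Convert k to m/s for unit consistency with H:
k = 0.00723 cm/s = 0.00723 / 100 m/s = 7.23e-05 m/s
Using q = k * H * Nf / Nd
Nf / Nd = 8 / 13 = 0.6154
q = 7.23e-05 * 13.9 * 0.6154
q = 0.0006184 m^3/s per m


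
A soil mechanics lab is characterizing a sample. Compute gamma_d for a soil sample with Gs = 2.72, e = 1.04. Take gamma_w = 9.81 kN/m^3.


Result: 13.08 kN/m^3

Derivation:
Using gamma_d = Gs * gamma_w / (1 + e)
gamma_d = 2.72 * 9.81 / (1 + 1.04)
gamma_d = 2.72 * 9.81 / 2.04
gamma_d = 13.08 kN/m^3
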